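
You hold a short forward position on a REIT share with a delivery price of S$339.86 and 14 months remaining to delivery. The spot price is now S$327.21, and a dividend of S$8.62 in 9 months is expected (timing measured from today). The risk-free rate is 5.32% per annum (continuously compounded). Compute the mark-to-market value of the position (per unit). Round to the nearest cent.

S$0.48

PV(remaining dividends) I = 8.62·e^(−0.0532·9/12) = 8.2828
Current forward F = (S − I)·e^(rT) = (327.21 − 8.2828)·e^(0.0532·14/12) = 318.9272 × 1.064033 = 339.3491
Value (long) = (F − K)·e^(−rT) = (339.3491 − 339.86) × 0.939820 = -0.4802
Short position value = −(long value) = S$0.48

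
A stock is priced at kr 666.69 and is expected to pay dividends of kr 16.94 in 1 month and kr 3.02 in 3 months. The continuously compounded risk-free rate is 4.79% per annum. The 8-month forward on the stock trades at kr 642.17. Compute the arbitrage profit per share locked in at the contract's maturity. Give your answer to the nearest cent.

kr 25.65 per share

PV(dividends) I = 16.94·e^(−0.0479·1/12) + 3.02·e^(−0.0479·3/12) = 19.8566
Fair forward F* = (S − I)·e^(rT) = (666.69 − 19.8566)·e^0.031933 = 646.8334 × 1.032448 = 667.8219
Market kr 642.17 < fair 667.8219: forward underpriced → reverse cash-and-carry (short the stock, invest proceeds at r, pay the dividends, go long the forward).
Profit at T = |F_mkt − F*| = |642.17 − 667.8219| = kr 25.65 per share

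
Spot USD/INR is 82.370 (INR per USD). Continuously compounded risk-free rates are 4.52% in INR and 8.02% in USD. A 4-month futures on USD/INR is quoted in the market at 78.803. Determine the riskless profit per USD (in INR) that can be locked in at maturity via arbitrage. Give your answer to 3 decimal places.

2.612 per USD (in INR)

Fair futures: F* = S·e^(carry·T), with carry = (r_INR − r_USD) = 0.0452 − 0.0802 = -0.0350
F* = 82.370 · e^(-0.0350 × 4/12) = 82.370 · e^-0.011667 = 82.370 × 0.988401 = 81.4146
Market 78.803 < fair 81.4146: forward underpriced → reverse cash-and-carry (short spot, go long the forward).
At maturity, profit = |F_mkt − F*| = |78.803 − 81.4146| = 2.612 per USD (in INR)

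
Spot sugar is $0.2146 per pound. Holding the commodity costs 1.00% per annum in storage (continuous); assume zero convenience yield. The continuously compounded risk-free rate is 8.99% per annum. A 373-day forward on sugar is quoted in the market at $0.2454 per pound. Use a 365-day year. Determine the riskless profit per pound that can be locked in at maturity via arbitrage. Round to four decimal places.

Fair forward: F* = S·e^(carry·T), with carry = (r + u) = 0.0899 + 0.0100 = 0.0999
F* = 0.2146 · e^(0.0999 × 373/365) = 0.2146 · e^0.102090 = 0.2146 × 1.107483 = $0.2377
Market $0.2454 > fair $0.2377: forward overpriced → cash-and-carry (buy spot, short the forward).
At maturity, profit = |F_mkt − F*| = |0.2454 − 0.2377| = $0.0077 per pound

$0.0077 per pound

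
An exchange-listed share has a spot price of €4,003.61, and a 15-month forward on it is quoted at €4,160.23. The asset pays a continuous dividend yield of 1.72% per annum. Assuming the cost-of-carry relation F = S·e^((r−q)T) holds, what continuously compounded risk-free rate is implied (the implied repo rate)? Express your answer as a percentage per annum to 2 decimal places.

4.79%

From F = S·e^((r−q)T): (r − q) = ln(F/S)/T
ln(4160.23/4003.61) = ln(1.039120) = 0.038374
(r − q) = 0.038374 / (15/12) = 0.030699
r = ln(F/S)/T + q = 0.030699 + 0.0172 = 0.047899
r = 4.79%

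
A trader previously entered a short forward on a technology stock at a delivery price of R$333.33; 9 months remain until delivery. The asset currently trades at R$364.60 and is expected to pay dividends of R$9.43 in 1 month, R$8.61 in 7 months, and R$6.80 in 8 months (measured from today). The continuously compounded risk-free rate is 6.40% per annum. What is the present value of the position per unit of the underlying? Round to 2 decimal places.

PV(remaining dividends) I = 9.43·e^(−0.0640·1/12) + 8.61·e^(−0.0640·7/12) + 6.80·e^(−0.0640·8/12) = 24.1903
Current forward F = (S − I)·e^(rT) = (364.60 − 24.1903)·e^(0.0640·9/12) = 340.4097 × 1.049171 = 357.1480
Value (long) = (F − K)·e^(−rT) = (357.1480 − 333.33) × 0.953134 = 22.7017
Short position value = −(long value) = -R$22.70

-R$22.70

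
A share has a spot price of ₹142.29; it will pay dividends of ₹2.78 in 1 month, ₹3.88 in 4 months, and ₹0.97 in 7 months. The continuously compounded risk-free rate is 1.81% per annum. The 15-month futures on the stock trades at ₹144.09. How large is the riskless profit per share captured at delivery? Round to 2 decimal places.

₹6.31 per share

PV(dividends) I = 2.78·e^(−0.0181·1/12) + 3.88·e^(−0.0181·4/12) + 0.97·e^(−0.0181·7/12) = 7.5923
Fair futures F* = (S − I)·e^(rT) = (142.29 − 7.5923)·e^0.022625 = 134.6977 × 1.022883 = 137.7800
Market ₹144.09 > fair 137.7800: forward overpriced → cash-and-carry (borrow at r, buy the stock and collect the dividends, short the forward).
Profit at T = |F_mkt − F*| = |144.09 − 137.7800| = ₹6.31 per share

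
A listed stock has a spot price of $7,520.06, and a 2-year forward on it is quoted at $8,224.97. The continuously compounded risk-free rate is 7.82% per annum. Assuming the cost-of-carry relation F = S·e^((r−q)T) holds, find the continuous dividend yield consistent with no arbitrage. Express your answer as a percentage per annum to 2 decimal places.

From F = S·e^((r−q)T): (r − q) = ln(F/S)/T
ln(8224.97/7520.06) = ln(1.093737) = 0.089600
(r − q) = 0.089600 / (2) = 0.044800
q = r − ln(F/S)/T = 0.0782 − 0.044800 = 0.033400
q = 3.34%

3.34%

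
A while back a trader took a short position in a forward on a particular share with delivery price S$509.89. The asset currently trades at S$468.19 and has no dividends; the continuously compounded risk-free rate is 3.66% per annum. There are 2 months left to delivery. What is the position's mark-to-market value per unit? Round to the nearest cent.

Current fair forward for the remaining 2 months: F = S·e^(r·T), r = 0.0366
F = 468.19 · e^(0.0366 × 2/12) = 468.19 × 1.006119 = 471.0549
Value of long forward = (F − K)·e^(−rT) = (471.0549 − 509.89) · e^(−0.0366·2/12)
= -38.8351 × 0.993919 = -38.60
Short position value = −(long value) = S$38.60

S$38.60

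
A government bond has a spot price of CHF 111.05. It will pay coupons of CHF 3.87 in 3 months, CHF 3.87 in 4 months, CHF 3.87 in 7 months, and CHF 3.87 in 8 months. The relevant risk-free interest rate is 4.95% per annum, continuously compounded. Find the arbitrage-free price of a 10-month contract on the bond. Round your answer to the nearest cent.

PV(coupons) I = 3.87·e^(−0.0495·3/12) + 3.87·e^(−0.0495·4/12) + 3.87·e^(−0.0495·7/12) + 3.87·e^(−0.0495·8/12)
I = 3.8224 + 3.8067 + 3.7599 + 3.7444 = 15.1334
F = (S − I)·e^(rT) = (111.05 − 15.1334) · e^(0.0495·10/12)
= 95.9166 · e^0.041250 = 95.9166 × 1.042113 = CHF 99.96

CHF 99.96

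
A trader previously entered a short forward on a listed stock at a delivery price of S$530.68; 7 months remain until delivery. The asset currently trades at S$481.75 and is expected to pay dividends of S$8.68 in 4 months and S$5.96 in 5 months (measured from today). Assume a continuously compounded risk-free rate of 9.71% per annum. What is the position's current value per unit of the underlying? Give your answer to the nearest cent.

PV(remaining dividends) I = 8.68·e^(−0.0971·4/12) + 5.96·e^(−0.0971·5/12) = 14.1272
Current forward F = (S − I)·e^(rT) = (481.75 − 14.1272)·e^(0.0971·7/12) = 467.6228 × 1.058277 = 494.8745
Value (long) = (F − K)·e^(−rT) = (494.8745 − 530.68) × 0.944933 = -33.8338
Short position value = −(long value) = S$33.83

S$33.83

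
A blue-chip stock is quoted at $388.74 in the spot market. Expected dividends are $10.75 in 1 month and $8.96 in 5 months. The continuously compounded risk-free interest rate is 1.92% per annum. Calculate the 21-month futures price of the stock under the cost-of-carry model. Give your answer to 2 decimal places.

$381.73

PV(dividends) I = 10.75·e^(−0.0192·1/12) + 8.96·e^(−0.0192·5/12)
I = 10.7328 + 8.8886 = 19.6214
F = (S − I)·e^(rT) = (388.74 − 19.6214) · e^(0.0192·21/12)
= 369.1186 · e^0.033600 = 369.1186 × 1.034171 = $381.73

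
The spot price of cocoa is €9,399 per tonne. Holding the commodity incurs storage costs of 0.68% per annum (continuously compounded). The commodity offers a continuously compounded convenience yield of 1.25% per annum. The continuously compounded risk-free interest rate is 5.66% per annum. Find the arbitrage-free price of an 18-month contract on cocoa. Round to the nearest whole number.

€10,145 per tonne

Net carry = r + u − y = 0.0566 + 0.0068 − 0.0125 = 0.0509
F = S·e^((r+u−y)T) = 9399 · e^(0.0509 × 18/12) = 9399 · e^0.076350
= 9399 × 1.079340 = €10,145 per tonne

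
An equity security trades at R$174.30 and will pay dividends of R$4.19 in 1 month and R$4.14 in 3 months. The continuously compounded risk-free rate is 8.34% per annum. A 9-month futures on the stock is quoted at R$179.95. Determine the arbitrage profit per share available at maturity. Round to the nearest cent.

PV(dividends) I = 4.19·e^(−0.0834·1/12) + 4.14·e^(−0.0834·3/12) = 8.2156
Fair futures F* = (S − I)·e^(rT) = (174.30 − 8.2156)·e^0.062550 = 166.0844 × 1.064548 = 176.8048
Market R$179.95 > fair 176.8048: forward overpriced → cash-and-carry (borrow at r, buy the stock and collect the dividends, short the forward).
Profit at T = |F_mkt − F*| = |179.95 − 176.8048| = R$3.15 per share

R$3.15 per share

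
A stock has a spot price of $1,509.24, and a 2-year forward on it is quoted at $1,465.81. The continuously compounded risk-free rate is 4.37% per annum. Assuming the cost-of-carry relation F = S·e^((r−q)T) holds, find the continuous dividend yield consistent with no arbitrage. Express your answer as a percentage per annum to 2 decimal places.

5.83%

From F = S·e^((r−q)T): (r − q) = ln(F/S)/T
ln(1465.81/1509.24) = ln(0.971224) = -0.029198
(r − q) = -0.029198 / (2) = -0.014599
q = r − ln(F/S)/T = 0.0437 + 0.014599 = 0.058299
q = 5.83%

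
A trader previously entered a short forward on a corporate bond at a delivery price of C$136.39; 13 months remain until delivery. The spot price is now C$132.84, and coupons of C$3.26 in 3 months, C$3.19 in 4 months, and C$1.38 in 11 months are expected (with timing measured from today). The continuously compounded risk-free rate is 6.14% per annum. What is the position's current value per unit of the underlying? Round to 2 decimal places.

C$2.41

PV(remaining coupons) I = 3.26·e^(−0.0614·3/12) + 3.19·e^(−0.0614·4/12) + 1.38·e^(−0.0614·11/12) = 7.6402
Current forward F = (S − I)·e^(rT) = (132.84 − 7.6402)·e^(0.0614·13/12) = 125.1998 × 1.068779 = 133.8109
Value (long) = (F − K)·e^(−rT) = (133.8109 − 136.39) × 0.935647 = -2.4131
Short position value = −(long value) = C$2.41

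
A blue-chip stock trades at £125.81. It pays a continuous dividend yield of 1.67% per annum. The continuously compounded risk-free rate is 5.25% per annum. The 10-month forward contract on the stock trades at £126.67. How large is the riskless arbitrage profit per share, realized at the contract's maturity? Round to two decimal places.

£2.95 per share

Fair forward: F* = S·e^(carry·T), with carry = (r − q) = 0.0525 − 0.0167 = 0.0358
F* = 125.81 · e^(0.0358 × 10/12) = 125.81 · e^0.029833 = 125.81 × 1.030282 = £129.6198
Market £126.67 < fair £129.6198: forward underpriced → reverse cash-and-carry (short spot, go long the forward).
At maturity, profit = |F_mkt − F*| = |126.67 − 129.6198| = £2.95 per share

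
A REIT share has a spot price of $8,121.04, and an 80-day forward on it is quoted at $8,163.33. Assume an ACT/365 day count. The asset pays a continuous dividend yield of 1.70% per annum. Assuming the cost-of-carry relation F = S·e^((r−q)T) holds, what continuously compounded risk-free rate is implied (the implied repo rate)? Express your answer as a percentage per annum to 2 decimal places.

4.07%

From F = S·e^((r−q)T): (r − q) = ln(F/S)/T
ln(8163.33/8121.04) = ln(1.005207) = 0.005193
(r − q) = 0.005193 / (80/365) = 0.023693
r = ln(F/S)/T + q = 0.023693 + 0.0170 = 0.040693
r = 4.07%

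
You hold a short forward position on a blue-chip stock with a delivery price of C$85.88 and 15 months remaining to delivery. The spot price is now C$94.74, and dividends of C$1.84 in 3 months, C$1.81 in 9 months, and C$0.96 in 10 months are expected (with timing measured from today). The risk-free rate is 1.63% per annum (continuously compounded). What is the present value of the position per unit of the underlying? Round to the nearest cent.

-C$6.02

PV(remaining dividends) I = 1.84·e^(−0.0163·3/12) + 1.81·e^(−0.0163·9/12) + 0.96·e^(−0.0163·10/12) = 4.5676
Current forward F = (S − I)·e^(rT) = (94.74 − 4.5676)·e^(0.0163·15/12) = 90.1724 × 1.020584 = 92.0285
Value (long) = (F − K)·e^(−rT) = (92.0285 − 85.88) × 0.979831 = 6.0245
Short position value = −(long value) = -C$6.02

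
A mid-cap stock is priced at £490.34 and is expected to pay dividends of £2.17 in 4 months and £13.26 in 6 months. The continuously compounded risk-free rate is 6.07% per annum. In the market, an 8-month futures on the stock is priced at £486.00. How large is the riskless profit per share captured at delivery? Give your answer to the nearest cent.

PV(dividends) I = 2.17·e^(−0.0607·4/12) + 13.26·e^(−0.0607·6/12) = 14.9901
Fair futures F* = (S − I)·e^(rT) = (490.34 − 14.9901)·e^0.040467 = 475.3499 × 1.041297 = 494.9804
Market £486.00 < fair 494.9804: forward underpriced → reverse cash-and-carry (short the stock, invest proceeds at r, pay the dividends, go long the forward).
Profit at T = |F_mkt − F*| = |486.00 − 494.9804| = £8.98 per share

£8.98 per share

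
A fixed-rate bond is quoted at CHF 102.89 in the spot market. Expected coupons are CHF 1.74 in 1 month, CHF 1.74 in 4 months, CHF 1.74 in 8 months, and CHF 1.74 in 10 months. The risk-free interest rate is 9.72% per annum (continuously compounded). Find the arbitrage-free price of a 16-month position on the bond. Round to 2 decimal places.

CHF 109.56

PV(coupons) I = 1.74·e^(−0.0972·1/12) + 1.74·e^(−0.0972·4/12) + 1.74·e^(−0.0972·8/12) + 1.74·e^(−0.0972·10/12)
I = 1.7260 + 1.6845 + 1.6308 + 1.6046 = 6.6459
F = (S − I)·e^(rT) = (102.89 − 6.6459) · e^(0.0972·16/12)
= 96.2441 · e^0.129600 = 96.2441 × 1.138373 = CHF 109.56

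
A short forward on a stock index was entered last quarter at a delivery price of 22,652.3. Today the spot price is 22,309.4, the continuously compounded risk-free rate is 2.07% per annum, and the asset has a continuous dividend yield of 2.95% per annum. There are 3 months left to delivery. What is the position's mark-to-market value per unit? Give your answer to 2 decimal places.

Current fair forward for the remaining 3 months: F = S·e^((r − q)·T), (r − q) = 0.0207 − 0.0295 = -0.0088
F = 22309.4 · e^(-0.0088 × 3/12) = 22309.4 × 0.99780242 = 22260.3733
Value of long forward = (F − K)·e^(−rT) = (22260.3733 − 22652.3) · e^(−0.0207·3/12)
= -391.9267 × 0.99483837 = -389.90
Short position value = −(long value) = 389.90

389.90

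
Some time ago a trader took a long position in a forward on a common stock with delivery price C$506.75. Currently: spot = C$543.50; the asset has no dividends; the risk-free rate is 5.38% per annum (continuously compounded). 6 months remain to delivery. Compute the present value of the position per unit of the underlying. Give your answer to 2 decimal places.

Current fair forward for the remaining 6 months: F = S·e^(r·T), r = 0.0538
F = 543.50 · e^(0.0538 × 6/12) = 543.50 × 1.027265 = 558.3185
Value of long forward = (F − K)·e^(−rT) = (558.3185 − 506.75) · e^(−0.0538·6/12)
= 51.5685 × 0.973459 = 50.20

C$50.20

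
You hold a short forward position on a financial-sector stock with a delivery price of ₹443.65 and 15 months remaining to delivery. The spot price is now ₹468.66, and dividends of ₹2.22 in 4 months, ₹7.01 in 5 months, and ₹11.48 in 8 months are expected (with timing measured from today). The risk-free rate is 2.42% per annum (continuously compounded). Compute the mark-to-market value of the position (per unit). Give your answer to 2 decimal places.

PV(remaining dividends) I = 2.22·e^(−0.0242·4/12) + 7.01·e^(−0.0242·5/12) + 11.48·e^(−0.0242·8/12) = 20.4381
Current forward F = (S − I)·e^(rT) = (468.66 − 20.4381)·e^(0.0242·15/12) = 448.2219 × 1.030712 = 461.9877
Value (long) = (F − K)·e^(−rT) = (461.9877 − 443.65) × 0.970203 = 17.7913
Short position value = −(long value) = -₹17.79

-₹17.79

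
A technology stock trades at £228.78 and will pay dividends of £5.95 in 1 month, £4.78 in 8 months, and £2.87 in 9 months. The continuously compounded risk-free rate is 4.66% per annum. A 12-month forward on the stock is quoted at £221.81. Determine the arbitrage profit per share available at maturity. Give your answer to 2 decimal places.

PV(dividends) I = 5.95·e^(−0.0466·1/12) + 4.78·e^(−0.0466·8/12) + 2.87·e^(−0.0466·9/12) = 13.3321
Fair forward F* = (S − I)·e^(rT) = (228.78 − 13.3321)·e^0.046600 = 215.4479 × 1.047703 = 225.7254
Market £221.81 < fair 225.7254: forward underpriced → reverse cash-and-carry (short the stock, invest proceeds at r, pay the dividends, go long the forward).
Profit at T = |F_mkt − F*| = |221.81 − 225.7254| = £3.92 per share

£3.92 per share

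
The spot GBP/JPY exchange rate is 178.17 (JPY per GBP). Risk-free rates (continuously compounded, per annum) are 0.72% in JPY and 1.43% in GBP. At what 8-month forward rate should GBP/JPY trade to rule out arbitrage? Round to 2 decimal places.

F = S·e^((r_JPY − r_GBP)T) = 178.17 · e^((0.0072 − 0.0143) × 8/12)
= 178.17 · e^-0.004733 = 178.17 × 0.995278
F = 177.33 JPY per GBP

177.33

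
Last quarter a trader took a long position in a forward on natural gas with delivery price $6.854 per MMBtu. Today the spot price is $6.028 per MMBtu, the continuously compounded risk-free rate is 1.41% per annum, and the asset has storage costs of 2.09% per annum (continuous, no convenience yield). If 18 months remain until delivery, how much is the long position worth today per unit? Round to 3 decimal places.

Current fair forward for the remaining 18 months: F = S·e^((r + u)·T), (r + u) = 0.0141 + 0.0209 = 0.0350
F = 6.028 · e^(0.0350 × 18/12) = 6.028 × 1.053903 = 6.3529
Value of long forward = (F − K)·e^(−rT) = (6.3529 − 6.854) · e^(−0.0141·18/12)
= -0.5011 × 0.979072 = -0.491

-$0.491 per MMBtu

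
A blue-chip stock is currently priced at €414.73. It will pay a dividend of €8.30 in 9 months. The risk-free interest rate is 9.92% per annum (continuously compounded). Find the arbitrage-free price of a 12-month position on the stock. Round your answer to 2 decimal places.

€449.47

PV(dividends) I = 8.30·e^(−0.0992·9/12)
I = 7.7049
F = (S − I)·e^(rT) = (414.73 − 7.7049) · e^(0.0992·12/12)
= 407.0251 · e^0.099200 = 407.0251 × 1.104287 = €449.47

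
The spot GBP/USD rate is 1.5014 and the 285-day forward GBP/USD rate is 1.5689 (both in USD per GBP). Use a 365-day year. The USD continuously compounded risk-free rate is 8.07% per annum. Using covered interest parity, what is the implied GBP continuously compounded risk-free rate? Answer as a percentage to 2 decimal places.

2.44%

F = S·e^((r_USD − r_GBP)T) ⇒ r_GBP = r_USD − ln(F/S)/T
ln(1.5689/1.5014) = 0.043977; /(285/365) = 0.056321
r_GBP = 0.0807 − 0.056321 = 0.024379
r_GBP = 2.44%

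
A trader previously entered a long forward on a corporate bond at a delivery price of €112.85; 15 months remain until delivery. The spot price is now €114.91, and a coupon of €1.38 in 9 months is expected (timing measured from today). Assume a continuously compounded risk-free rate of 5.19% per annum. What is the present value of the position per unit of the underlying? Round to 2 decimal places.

PV(remaining coupons) I = 1.38·e^(−0.0519·9/12) = 1.3273
Current forward F = (S − I)·e^(rT) = (114.91 − 1.3273)·e^(0.0519·15/12) = 113.5827 × 1.067026 = 121.1957
Value (long) = (F − K)·e^(−rT) = (121.1957 − 112.85) × 0.937185 = 7.8215
Value = €7.82

€7.82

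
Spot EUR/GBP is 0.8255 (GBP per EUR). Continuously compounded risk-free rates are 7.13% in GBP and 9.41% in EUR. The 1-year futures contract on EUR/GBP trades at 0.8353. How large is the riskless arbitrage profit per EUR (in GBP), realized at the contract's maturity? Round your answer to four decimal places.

Fair futures: F* = S·e^(carry·T), with carry = (r_GBP − r_EUR) = 0.0713 − 0.0941 = -0.0228
F* = 0.8255 · e^(-0.0228 × 12/12) = 0.8255 · e^-0.022800 = 0.8255 × 0.977458 = 0.8069
Market 0.8353 > fair 0.8069: forward overpriced → cash-and-carry (buy spot, short the forward).
At maturity, profit = |F_mkt − F*| = |0.8353 − 0.8069| = 0.0284 per EUR (in GBP)

0.0284 per EUR (in GBP)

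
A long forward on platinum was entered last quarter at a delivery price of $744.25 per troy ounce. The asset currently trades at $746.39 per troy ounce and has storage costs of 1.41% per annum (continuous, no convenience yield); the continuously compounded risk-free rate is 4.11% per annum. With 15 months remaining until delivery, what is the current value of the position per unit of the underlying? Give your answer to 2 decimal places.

Current fair forward for the remaining 15 months: F = S·e^((r + u)·T), (r + u) = 0.0411 + 0.0141 = 0.0552
F = 746.39 · e^(0.0552 × 15/12) = 746.39 × 1.071436 = 799.7091
Value of long forward = (F − K)·e^(−rT) = (799.7091 − 744.25) · e^(−0.0411·15/12)
= 55.4591 × 0.949922 = 52.68

$52.68 per troy ounce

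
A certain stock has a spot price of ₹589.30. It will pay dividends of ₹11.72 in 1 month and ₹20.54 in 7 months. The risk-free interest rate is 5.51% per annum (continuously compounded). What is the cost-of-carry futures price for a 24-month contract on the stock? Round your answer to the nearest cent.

₹622.72

PV(dividends) I = 11.72·e^(−0.0551·1/12) + 20.54·e^(−0.0551·7/12)
I = 11.6663 + 19.8903 = 31.5566
F = (S − I)·e^(rT) = (589.30 − 31.5566) · e^(0.0551·24/12)
= 557.7434 · e^0.110200 = 557.7434 × 1.116501 = ₹622.72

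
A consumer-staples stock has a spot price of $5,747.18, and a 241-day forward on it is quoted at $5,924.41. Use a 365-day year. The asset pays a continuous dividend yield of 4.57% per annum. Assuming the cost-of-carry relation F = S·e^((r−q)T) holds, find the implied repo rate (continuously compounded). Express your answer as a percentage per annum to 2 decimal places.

From F = S·e^((r−q)T): (r − q) = ln(F/S)/T
ln(5924.41/5747.18) = ln(1.030838) = 0.030372
(r − q) = 0.030372 / (241/365) = 0.045999
r = ln(F/S)/T + q = 0.045999 + 0.0457 = 0.091699
r = 9.17%

9.17%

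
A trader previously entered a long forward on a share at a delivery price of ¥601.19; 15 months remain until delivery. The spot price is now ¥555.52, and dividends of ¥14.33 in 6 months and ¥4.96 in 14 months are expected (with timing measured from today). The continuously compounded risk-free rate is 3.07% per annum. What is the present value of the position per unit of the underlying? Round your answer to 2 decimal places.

PV(remaining dividends) I = 14.33·e^(−0.0307·6/12) + 4.96·e^(−0.0307·14/12) = 18.8972
Current forward F = (S − I)·e^(rT) = (555.52 − 18.8972)·e^(0.0307·15/12) = 536.6228 × 1.039121 = 557.6160
Value (long) = (F − K)·e^(−rT) = (557.6160 − 601.19) × 0.962352 = -41.9335
Value = -¥41.93

-¥41.93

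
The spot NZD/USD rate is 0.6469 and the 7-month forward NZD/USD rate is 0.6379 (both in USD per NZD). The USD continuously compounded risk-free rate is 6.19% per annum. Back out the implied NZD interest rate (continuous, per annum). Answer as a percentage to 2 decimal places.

F = S·e^((r_USD − r_NZD)T) ⇒ r_NZD = r_USD − ln(F/S)/T
ln(0.6379/0.6469) = -0.014010; /(7/12) = -0.024017
r_NZD = 0.0619 + 0.024017 = 0.085917
r_NZD = 8.59%

8.59%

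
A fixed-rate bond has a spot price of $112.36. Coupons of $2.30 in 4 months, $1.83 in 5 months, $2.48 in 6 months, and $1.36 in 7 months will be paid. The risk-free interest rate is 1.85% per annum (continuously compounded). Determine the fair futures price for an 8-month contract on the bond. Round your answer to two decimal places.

PV(coupons) I = 2.30·e^(−0.0185·4/12) + 1.83·e^(−0.0185·5/12) + 2.48·e^(−0.0185·6/12) + 1.36·e^(−0.0185·7/12)
I = 2.2859 + 1.8159 + 2.4572 + 1.3454 = 7.9044
F = (S − I)·e^(rT) = (112.36 − 7.9044) · e^(0.0185·8/12)
= 104.4556 · e^0.012333 = 104.4556 × 1.012409 = $105.75

$105.75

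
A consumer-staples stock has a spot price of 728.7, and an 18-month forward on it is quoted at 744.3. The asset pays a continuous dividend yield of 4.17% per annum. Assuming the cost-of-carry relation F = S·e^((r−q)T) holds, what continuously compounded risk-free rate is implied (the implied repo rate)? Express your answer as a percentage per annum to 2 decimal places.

5.58%

From F = S·e^((r−q)T): (r − q) = ln(F/S)/T
ln(744.3/728.7) = ln(1.021408) = 0.021182
(r − q) = 0.021182 / (18/12) = 0.014121
r = ln(F/S)/T + q = 0.014121 + 0.0417 = 0.055821
r = 5.58%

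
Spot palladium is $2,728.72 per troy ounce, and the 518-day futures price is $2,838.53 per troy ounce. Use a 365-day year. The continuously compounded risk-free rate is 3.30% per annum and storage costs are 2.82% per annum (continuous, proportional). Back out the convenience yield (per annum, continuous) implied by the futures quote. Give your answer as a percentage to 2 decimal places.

3.34%

F = S·e^((r+u−y)T) ⇒ (r+u−y) = ln(F/S)/T
ln(2838.53/2728.72) = 0.039454; /T ⇒ 0.027801
y = r + u − ln(F/S)/T = 0.0330 + 0.0282 − 0.027801 = 0.033399
y = 3.34%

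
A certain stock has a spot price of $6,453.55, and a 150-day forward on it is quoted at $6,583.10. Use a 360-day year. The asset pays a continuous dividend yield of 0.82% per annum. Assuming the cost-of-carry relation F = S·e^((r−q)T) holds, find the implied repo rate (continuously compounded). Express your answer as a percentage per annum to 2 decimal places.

5.59%

From F = S·e^((r−q)T): (r − q) = ln(F/S)/T
ln(6583.10/6453.55) = ln(1.020074) = 0.019875
(r − q) = 0.019875 / (150/360) = 0.047700
r = ln(F/S)/T + q = 0.047700 + 0.0082 = 0.055900
r = 5.59%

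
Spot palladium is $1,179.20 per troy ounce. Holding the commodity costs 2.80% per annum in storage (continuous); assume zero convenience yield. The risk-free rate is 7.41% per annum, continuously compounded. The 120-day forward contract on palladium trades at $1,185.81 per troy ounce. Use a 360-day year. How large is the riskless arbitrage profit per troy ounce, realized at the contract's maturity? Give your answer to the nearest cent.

$34.21 per troy ounce

Fair forward: F* = S·e^(carry·T), with carry = (r + u) = 0.0741 + 0.0280 = 0.1021
F* = 1179.20 · e^(0.1021 × 120/360) = 1179.20 · e^0.03403333 = 1179.20 × 1.03461909 = $1220.0228
Market $1185.81 < fair $1220.0228: forward underpriced → reverse cash-and-carry (short spot, go long the forward).
At maturity, profit = |F_mkt − F*| = |1185.81 − 1220.0228| = $34.21 per troy ounce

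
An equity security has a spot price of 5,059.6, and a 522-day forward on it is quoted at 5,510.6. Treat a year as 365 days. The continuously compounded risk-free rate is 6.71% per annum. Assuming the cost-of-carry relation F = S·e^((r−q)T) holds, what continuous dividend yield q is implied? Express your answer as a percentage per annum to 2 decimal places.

0.74%

From F = S·e^((r−q)T): (r − q) = ln(F/S)/T
ln(5510.6/5059.6) = ln(1.089137) = 0.085386
(r − q) = 0.085386 / (522/365) = 0.059705
q = r − ln(F/S)/T = 0.0671 − 0.059705 = 0.007395
q = 0.74%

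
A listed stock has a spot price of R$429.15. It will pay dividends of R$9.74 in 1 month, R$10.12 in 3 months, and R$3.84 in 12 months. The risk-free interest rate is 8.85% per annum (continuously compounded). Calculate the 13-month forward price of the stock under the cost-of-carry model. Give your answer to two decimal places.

R$446.93

PV(dividends) I = 9.74·e^(−0.0885·1/12) + 10.12·e^(−0.0885·3/12) + 3.84·e^(−0.0885·12/12)
I = 9.6684 + 9.8986 + 3.5148 = 23.0818
F = (S − I)·e^(rT) = (429.15 − 23.0818) · e^(0.0885·13/12)
= 406.0682 · e^0.095875 = 406.0682 × 1.100621 = R$446.93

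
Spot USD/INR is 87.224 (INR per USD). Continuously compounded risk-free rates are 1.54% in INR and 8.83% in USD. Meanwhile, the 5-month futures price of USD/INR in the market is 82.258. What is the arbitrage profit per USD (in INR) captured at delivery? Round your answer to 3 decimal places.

Fair futures: F* = S·e^(carry·T), with carry = (r_INR − r_USD) = 0.0154 − 0.0883 = -0.0729
F* = 87.224 · e^(-0.0729 × 5/12) = 87.224 · e^-0.030375 = 87.224 × 0.970082 = 84.6144
Market 82.258 < fair 84.6144: forward underpriced → reverse cash-and-carry (short spot, go long the forward).
At maturity, profit = |F_mkt − F*| = |82.258 − 84.6144| = 2.356 per USD (in INR)

2.356 per USD (in INR)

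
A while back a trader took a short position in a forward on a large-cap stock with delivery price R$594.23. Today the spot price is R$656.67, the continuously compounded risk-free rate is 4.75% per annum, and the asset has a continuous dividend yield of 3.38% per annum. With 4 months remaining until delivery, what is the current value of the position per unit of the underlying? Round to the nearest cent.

-R$64.42

Current fair forward for the remaining 4 months: F = S·e^((r − q)·T), (r − q) = 0.0475 − 0.0338 = 0.0137
F = 656.67 · e^(0.0137 × 4/12) = 656.67 × 1.004577 = 659.6756
Value of long forward = (F − K)·e^(−rT) = (659.6756 − 594.23) · e^(−0.0475·4/12)
= 65.4456 × 0.984291 = 64.42
Short position value = −(long value) = -R$64.42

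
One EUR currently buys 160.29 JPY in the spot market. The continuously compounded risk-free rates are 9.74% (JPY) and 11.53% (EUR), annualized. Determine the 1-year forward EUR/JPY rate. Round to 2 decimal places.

F = S·e^((r_JPY − r_EUR)T) = 160.29 · e^((0.0974 − 0.1153) × 12/12)
= 160.29 · e^-0.017900 = 160.29 × 0.982259
F = 157.45 JPY per EUR

157.45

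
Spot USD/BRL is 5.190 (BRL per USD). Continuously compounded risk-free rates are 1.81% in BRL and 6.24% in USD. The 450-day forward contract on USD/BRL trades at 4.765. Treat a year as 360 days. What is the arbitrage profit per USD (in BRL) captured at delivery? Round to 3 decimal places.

0.145 per USD (in BRL)

Fair forward: F* = S·e^(carry·T), with carry = (r_BRL − r_USD) = 0.0181 − 0.0624 = -0.0443
F* = 5.190 · e^(-0.0443 × 450/360) = 5.190 · e^-0.055375 = 5.190 × 0.946130 = 4.9104
Market 4.765 < fair 4.9104: forward underpriced → reverse cash-and-carry (short spot, go long the forward).
At maturity, profit = |F_mkt − F*| = |4.765 − 4.9104| = 0.145 per USD (in BRL)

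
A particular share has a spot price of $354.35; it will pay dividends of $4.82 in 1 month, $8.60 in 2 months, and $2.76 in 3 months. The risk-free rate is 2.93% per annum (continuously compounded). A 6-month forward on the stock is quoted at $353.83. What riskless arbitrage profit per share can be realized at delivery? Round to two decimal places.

PV(dividends) I = 4.82·e^(−0.0293·1/12) + 8.60·e^(−0.0293·2/12) + 2.76·e^(−0.0293·3/12) = 16.1062
Fair forward F* = (S − I)·e^(rT) = (354.35 − 16.1062)·e^0.014650 = 338.2438 × 1.014758 = 343.2356
Market $353.83 > fair 343.2356: forward overpriced → cash-and-carry (borrow at r, buy the stock and collect the dividends, short the forward).
Profit at T = |F_mkt − F*| = |353.83 − 343.2356| = $10.59 per share

$10.59 per share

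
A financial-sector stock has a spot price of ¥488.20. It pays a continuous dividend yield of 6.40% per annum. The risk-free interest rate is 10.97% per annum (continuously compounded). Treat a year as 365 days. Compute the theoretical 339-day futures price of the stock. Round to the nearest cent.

¥509.37

F = S·e^((r − q)T) = 488.20 · e^((0.1097 − 0.0640) × 339/365)
= 488.20 · e^0.042445 = 488.20 × 1.043359
F = ¥509.37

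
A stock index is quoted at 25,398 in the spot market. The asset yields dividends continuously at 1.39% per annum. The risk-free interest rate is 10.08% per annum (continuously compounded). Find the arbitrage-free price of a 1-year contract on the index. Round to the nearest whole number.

27,704

F = S·e^((r − q)T) = 25398 · e^((0.1008 − 0.0139) × 12/12)
= 25398 · e^0.086900 = 25398 × 1.090788
F = 27,704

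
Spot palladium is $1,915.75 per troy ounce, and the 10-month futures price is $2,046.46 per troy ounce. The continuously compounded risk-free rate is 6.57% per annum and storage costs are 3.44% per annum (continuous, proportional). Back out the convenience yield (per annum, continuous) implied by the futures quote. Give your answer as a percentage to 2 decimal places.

2.09%

F = S·e^((r+u−y)T) ⇒ (r+u−y) = ln(F/S)/T
ln(2046.46/1915.75) = 0.066002; /T ⇒ 0.079202
y = r + u − ln(F/S)/T = 0.0657 + 0.0344 − 0.079202 = 0.020898
y = 2.09%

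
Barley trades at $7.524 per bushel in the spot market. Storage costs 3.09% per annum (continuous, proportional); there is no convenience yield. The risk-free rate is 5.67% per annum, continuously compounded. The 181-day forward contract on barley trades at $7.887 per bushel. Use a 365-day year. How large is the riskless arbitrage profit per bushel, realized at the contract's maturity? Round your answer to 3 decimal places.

$0.029 per bushel

Fair forward: F* = S·e^(carry·T), with carry = (r + u) = 0.0567 + 0.0309 = 0.0876
F* = 7.524 · e^(0.0876 × 181/365) = 7.524 · e^0.043440 = 7.524 × 1.044397 = $7.8580
Market $7.887 > fair $7.8580: forward overpriced → cash-and-carry (buy spot, short the forward).
At maturity, profit = |F_mkt − F*| = |7.887 − 7.8580| = $0.029 per bushel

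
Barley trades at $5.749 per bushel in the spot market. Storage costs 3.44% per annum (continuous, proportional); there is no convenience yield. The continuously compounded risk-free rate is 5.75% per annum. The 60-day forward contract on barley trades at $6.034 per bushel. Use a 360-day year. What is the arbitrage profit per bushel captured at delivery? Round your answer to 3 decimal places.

$0.196 per bushel

Fair forward: F* = S·e^(carry·T), with carry = (r + u) = 0.0575 + 0.0344 = 0.0919
F* = 5.749 · e^(0.0919 × 60/360) = 5.749 · e^0.015317 = 5.749 × 1.015435 = $5.8377
Market $6.034 > fair $5.8377: forward overpriced → cash-and-carry (buy spot, short the forward).
At maturity, profit = |F_mkt − F*| = |6.034 − 5.8377| = $0.196 per bushel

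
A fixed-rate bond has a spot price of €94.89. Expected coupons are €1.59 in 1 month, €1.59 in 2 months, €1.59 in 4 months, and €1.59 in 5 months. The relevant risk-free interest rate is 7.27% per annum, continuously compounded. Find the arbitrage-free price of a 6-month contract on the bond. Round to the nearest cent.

PV(coupons) I = 1.59·e^(−0.0727·1/12) + 1.59·e^(−0.0727·2/12) + 1.59·e^(−0.0727·4/12) + 1.59·e^(−0.0727·5/12)
I = 1.5804 + 1.5709 + 1.5519 + 1.5426 = 6.2458
F = (S − I)·e^(rT) = (94.89 − 6.2458) · e^(0.0727·6/12)
= 88.6442 · e^0.036350 = 88.6442 × 1.037019 = €91.93

€91.93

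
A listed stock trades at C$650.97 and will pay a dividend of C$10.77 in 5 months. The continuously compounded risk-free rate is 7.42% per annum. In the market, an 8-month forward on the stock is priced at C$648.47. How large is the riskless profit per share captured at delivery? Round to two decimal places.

C$24.54 per share

PV(dividends) I = 10.77·e^(−0.0742·5/12) = 10.4421
Fair forward F* = (S − I)·e^(rT) = (650.97 − 10.4421)·e^0.049467 = 640.5279 × 1.050711 = 673.0097
Market C$648.47 < fair 673.0097: forward underpriced → reverse cash-and-carry (short the stock, invest proceeds at r, pay the dividends, go long the forward).
Profit at T = |F_mkt − F*| = |648.47 − 673.0097| = C$24.54 per share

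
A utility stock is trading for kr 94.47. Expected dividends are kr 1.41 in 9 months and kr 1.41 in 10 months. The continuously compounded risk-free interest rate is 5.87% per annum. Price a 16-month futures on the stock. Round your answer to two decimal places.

PV(dividends) I = 1.41·e^(−0.0587·9/12) + 1.41·e^(−0.0587·10/12)
I = 1.3493 + 1.3427 = 2.6920
F = (S − I)·e^(rT) = (94.47 − 2.6920) · e^(0.0587·16/12)
= 91.7780 · e^0.078267 = 91.7780 × 1.081411 = kr 99.25

kr 99.25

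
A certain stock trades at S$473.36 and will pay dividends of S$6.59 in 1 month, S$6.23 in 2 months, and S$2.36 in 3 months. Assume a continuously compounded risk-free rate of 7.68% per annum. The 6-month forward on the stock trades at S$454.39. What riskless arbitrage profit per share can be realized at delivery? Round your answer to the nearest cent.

S$21.90 per share

PV(dividends) I = 6.59·e^(−0.0768·1/12) + 6.23·e^(−0.0768·2/12) + 2.36·e^(−0.0768·3/12) = 15.0138
Fair forward F* = (S − I)·e^(rT) = (473.36 − 15.0138)·e^0.038400 = 458.3462 × 1.039147 = 476.2891
Market S$454.39 < fair 476.2891: forward underpriced → reverse cash-and-carry (short the stock, invest proceeds at r, pay the dividends, go long the forward).
Profit at T = |F_mkt − F*| = |454.39 − 476.2891| = S$21.90 per share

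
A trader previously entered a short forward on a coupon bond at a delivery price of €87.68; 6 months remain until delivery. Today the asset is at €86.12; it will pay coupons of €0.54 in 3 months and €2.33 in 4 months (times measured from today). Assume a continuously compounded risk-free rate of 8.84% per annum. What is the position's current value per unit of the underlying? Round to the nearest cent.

€0.56

PV(remaining coupons) I = 0.54·e^(−0.0884·3/12) + 2.33·e^(−0.0884·4/12) = 2.7905
Current forward F = (S − I)·e^(rT) = (86.12 − 2.7905)·e^(0.0884·6/12) = 83.3295 × 1.045191 = 87.0952
Value (long) = (F − K)·e^(−rT) = (87.0952 − 87.68) × 0.956763 = -0.5595
Short position value = −(long value) = €0.56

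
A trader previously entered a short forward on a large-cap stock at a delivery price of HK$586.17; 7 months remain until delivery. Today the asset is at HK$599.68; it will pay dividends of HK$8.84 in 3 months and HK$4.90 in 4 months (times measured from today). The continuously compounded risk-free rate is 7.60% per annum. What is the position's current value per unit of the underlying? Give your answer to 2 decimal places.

-HK$25.48

PV(remaining dividends) I = 8.84·e^(−0.0760·3/12) + 4.90·e^(−0.0760·4/12) = 13.4511
Current forward F = (S − I)·e^(rT) = (599.68 − 13.4511)·e^(0.0760·7/12) = 586.2289 × 1.045331 = 612.8032
Value (long) = (F − K)·e^(−rT) = (612.8032 − 586.17) × 0.956635 = 25.4783
Short position value = −(long value) = -HK$25.48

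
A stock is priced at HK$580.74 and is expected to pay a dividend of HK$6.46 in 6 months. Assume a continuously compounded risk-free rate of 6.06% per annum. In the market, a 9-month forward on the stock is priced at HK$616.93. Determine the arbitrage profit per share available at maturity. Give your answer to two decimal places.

PV(dividends) I = 6.46·e^(−0.0606·6/12) = 6.2672
Fair forward F* = (S − I)·e^(rT) = (580.74 − 6.2672)·e^0.045450 = 574.4728 × 1.046499 = 601.1852
Market HK$616.93 > fair 601.1852: forward overpriced → cash-and-carry (borrow at r, buy the stock and collect the dividends, short the forward).
Profit at T = |F_mkt − F*| = |616.93 − 601.1852| = HK$15.74 per share

HK$15.74 per share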